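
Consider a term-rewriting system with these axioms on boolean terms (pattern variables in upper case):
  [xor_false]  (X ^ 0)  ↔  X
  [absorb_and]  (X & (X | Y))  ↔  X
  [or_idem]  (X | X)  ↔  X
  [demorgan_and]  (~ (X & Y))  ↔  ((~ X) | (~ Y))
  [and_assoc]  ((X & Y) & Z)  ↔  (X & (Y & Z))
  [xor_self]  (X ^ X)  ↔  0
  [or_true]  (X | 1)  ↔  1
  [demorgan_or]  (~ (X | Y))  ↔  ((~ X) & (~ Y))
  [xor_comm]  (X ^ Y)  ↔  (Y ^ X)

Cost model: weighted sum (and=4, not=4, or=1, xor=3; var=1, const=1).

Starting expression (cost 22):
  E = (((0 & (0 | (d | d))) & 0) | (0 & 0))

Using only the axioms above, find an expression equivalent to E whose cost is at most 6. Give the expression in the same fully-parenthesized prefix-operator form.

(0 & 0)   [cost 6]

(1) (d | d)  =[or_idem →]=  d    ⊢ (((0 & (0 | d)) & 0) | (0 & 0))
(2) (0 & (0 | d))  =[absorb_and →]=  0    ⊢ ((0 & 0) | (0 & 0))
(3) ((0 & 0) | (0 & 0))  =[or_idem →]=  (0 & 0)    ⊢ cost 6, within 6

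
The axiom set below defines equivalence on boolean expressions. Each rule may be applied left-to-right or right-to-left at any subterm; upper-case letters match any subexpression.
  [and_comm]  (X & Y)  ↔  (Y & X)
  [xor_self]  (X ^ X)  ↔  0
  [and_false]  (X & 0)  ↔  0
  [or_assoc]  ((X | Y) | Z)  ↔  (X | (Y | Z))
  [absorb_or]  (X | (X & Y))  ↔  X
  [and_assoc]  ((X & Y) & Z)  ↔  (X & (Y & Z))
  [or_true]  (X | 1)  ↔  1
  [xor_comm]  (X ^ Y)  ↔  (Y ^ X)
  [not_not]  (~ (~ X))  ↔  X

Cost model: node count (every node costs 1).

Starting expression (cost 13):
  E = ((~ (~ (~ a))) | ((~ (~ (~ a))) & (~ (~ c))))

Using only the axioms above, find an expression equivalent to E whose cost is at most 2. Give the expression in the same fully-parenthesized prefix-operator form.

(~ a)   [cost 2]

1. [not_not →] (~ (~ c))  →  c;  E = ((~ (~ (~ a))) | ((~ (~ (~ a))) & c))
2. [absorb_or →] ((~ (~ (~ a))) | ((~ (~ (~ a))) & c))  →  (~ (~ (~ a)))
3. [not_not →] (~ (~ a))  →  a;  cost 2 ≤ 2, done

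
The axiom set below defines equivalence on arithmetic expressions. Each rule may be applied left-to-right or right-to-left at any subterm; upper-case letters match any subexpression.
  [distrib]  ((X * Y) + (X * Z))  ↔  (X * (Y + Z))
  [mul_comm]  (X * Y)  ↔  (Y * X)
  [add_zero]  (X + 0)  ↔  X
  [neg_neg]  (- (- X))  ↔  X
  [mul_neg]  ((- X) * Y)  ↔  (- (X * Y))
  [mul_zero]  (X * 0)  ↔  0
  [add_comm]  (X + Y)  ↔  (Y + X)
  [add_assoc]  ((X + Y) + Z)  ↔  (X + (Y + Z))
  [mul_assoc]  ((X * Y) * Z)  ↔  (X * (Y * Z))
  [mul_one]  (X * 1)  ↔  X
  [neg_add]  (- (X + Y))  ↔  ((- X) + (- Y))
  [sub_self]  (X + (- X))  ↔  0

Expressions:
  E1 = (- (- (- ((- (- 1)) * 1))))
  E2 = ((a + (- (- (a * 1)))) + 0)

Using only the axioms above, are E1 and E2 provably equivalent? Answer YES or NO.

NO

Every axiom is a valid identity, so a rewrite proof would force E1 and E2 to agree under every assignment.
At a=0: E1 = -1 but E2 = 0; they differ, so no derivation exists.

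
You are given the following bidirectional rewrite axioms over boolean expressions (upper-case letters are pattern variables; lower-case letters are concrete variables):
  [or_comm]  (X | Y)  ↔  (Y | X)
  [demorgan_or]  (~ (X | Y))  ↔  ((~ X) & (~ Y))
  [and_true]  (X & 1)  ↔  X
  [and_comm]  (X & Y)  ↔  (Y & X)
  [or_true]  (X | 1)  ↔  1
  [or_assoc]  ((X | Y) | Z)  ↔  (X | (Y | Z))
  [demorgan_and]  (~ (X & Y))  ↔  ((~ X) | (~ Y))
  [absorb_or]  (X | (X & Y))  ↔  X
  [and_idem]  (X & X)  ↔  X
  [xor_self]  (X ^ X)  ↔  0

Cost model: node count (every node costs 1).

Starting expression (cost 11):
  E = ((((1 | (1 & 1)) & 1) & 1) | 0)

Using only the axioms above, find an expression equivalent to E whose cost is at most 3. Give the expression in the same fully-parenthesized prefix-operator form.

(0 | 1)   [cost 3]

step 1: absorb_or (→) rewrites (1 | (1 & 1)) into 1, now (((1 & 1) & 1) | 0)
step 2: and_true (→) rewrites (1 & 1) into 1, now ((1 & 1) | 0)
step 3: or_comm (→) rewrites ((1 & 1) | 0) into (0 | (1 & 1))
step 4: and_true (→) rewrites (1 & 1) into 1, reaching cost 3 (bound 3)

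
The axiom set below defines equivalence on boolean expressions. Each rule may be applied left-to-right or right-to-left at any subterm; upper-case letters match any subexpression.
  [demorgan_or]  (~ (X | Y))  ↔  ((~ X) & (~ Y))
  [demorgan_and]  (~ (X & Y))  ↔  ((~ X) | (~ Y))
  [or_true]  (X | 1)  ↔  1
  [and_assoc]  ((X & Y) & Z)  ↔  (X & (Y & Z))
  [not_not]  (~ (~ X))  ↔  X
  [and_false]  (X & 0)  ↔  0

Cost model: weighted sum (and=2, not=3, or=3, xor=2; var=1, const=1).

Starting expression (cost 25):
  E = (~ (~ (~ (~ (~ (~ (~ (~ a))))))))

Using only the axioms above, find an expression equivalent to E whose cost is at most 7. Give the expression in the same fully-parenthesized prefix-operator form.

(~ (~ a))   [cost 7]

step 1: not_not (→) rewrites (~ (~ (~ a))) into (~ a), now (~ (~ (~ (~ (~ (~ a))))))
step 2: not_not (→) rewrites (~ (~ (~ (~ (~ (~ a)))))) into (~ (~ (~ (~ a))))
step 3: not_not (→) rewrites (~ (~ (~ a))) into (~ a), reaching cost 7 (bound 7)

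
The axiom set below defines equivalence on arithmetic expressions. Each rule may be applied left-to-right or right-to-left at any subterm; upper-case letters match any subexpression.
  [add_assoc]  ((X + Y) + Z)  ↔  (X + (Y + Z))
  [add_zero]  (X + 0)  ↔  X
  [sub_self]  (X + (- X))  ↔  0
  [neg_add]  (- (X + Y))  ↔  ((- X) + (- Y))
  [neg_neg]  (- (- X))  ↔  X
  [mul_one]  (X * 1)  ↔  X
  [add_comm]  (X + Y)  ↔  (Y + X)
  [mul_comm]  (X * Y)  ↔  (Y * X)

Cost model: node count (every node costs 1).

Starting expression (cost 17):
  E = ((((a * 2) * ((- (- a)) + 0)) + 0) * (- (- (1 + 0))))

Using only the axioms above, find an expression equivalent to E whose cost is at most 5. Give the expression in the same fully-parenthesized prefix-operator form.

((a * 2) * a)   [cost 5]

step 1: neg_neg (→) rewrites (- (- a)) into a, now ((((a * 2) * (a + 0)) + 0) * (- (- (1 + 0))))
step 2: add_zero (→) rewrites (((a * 2) * (a + 0)) + 0) into ((a * 2) * (a + 0)), now (((a * 2) * (a + 0)) * (- (- (1 + 0))))
step 3: add_zero (→) rewrites (1 + 0) into 1, now (((a * 2) * (a + 0)) * (- (- 1)))
step 4: mul_comm (→) rewrites (((a * 2) * (a + 0)) * (- (- 1))) into ((- (- 1)) * ((a * 2) * (a + 0)))
step 5: neg_neg (→) rewrites (- (- 1)) into 1, now (1 * ((a * 2) * (a + 0)))
step 6: add_zero (→) rewrites (a + 0) into a, now (1 * ((a * 2) * a))
step 7: mul_comm (→) rewrites (1 * ((a * 2) * a)) into (((a * 2) * a) * 1)
step 8: mul_one (→) rewrites (((a * 2) * a) * 1) into ((a * 2) * a), reaching cost 5 (bound 5)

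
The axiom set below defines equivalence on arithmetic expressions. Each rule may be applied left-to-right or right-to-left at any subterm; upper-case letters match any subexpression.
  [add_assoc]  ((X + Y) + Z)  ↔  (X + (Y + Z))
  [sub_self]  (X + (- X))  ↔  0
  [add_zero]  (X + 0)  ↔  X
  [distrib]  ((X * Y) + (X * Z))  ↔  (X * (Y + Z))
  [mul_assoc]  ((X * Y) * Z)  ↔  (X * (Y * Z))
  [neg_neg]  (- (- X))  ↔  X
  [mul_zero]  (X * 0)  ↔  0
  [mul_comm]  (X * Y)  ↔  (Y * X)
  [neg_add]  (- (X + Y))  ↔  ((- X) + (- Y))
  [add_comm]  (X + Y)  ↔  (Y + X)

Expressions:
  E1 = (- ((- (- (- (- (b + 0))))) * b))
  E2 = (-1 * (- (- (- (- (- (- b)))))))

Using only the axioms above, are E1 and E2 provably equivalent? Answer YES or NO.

Every axiom is a valid identity, so a rewrite proof would force E1 and E2 to agree under every assignment.
At b=-1: E1 = -1 but E2 = 1; they differ, so no derivation exists.

NO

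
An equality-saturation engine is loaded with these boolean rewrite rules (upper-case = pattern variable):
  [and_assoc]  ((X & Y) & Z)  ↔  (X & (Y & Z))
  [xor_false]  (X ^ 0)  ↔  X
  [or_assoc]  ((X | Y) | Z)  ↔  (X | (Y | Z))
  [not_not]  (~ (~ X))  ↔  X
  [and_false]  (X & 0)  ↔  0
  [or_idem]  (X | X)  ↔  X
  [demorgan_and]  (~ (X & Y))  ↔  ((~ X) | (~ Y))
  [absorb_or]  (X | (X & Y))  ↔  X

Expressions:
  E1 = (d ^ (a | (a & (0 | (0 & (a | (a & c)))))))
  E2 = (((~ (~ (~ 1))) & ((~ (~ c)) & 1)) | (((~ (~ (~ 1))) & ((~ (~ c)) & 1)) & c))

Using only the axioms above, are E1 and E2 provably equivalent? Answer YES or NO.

NO

The axioms are sound identities: if E1 ↔* E2 then E1 and E2 evaluate identically under any assignment.
Under a=0, c=0, d=1: E1 evaluates to 1, E2 to 0. Distinct ⇒ no rewrite sequence connects them.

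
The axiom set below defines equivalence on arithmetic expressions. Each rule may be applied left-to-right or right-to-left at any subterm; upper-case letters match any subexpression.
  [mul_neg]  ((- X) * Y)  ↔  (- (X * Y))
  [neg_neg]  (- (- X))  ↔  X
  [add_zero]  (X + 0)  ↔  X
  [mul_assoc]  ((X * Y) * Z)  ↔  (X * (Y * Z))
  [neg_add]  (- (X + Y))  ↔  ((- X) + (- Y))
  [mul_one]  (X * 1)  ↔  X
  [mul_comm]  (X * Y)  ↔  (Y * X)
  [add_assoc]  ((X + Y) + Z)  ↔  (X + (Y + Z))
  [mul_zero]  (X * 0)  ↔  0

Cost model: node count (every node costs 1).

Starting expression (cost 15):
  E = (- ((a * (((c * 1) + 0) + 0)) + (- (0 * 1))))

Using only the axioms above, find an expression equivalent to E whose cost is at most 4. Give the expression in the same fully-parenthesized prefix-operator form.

(1) (((c * 1) + 0) + 0)  =[add_zero →]=  ((c * 1) + 0)    ⊢ (- ((a * ((c * 1) + 0)) + (- (0 * 1))))
(2) (c * 1)  =[mul_one →]=  c    ⊢ (- ((a * (c + 0)) + (- (0 * 1))))
(3) (- ((a * (c + 0)) + (- (0 * 1))))  =[neg_add →]=  ((- (a * (c + 0))) + (- (- (0 * 1))))
(4) (0 * 1)  =[mul_one →]=  0    ⊢ ((- (a * (c + 0))) + (- (- 0)))
(5) (- (- 0))  =[neg_neg →]=  0    ⊢ ((- (a * (c + 0))) + 0)
(6) (c + 0)  =[add_zero →]=  c    ⊢ ((- (a * c)) + 0)
(7) (a * c)  =[mul_comm →]=  (c * a)    ⊢ ((- (c * a)) + 0)
(8) ((- (c * a)) + 0)  =[add_zero →]=  (- (c * a))    ⊢ cost 4, within 4

(- (c * a))   [cost 4]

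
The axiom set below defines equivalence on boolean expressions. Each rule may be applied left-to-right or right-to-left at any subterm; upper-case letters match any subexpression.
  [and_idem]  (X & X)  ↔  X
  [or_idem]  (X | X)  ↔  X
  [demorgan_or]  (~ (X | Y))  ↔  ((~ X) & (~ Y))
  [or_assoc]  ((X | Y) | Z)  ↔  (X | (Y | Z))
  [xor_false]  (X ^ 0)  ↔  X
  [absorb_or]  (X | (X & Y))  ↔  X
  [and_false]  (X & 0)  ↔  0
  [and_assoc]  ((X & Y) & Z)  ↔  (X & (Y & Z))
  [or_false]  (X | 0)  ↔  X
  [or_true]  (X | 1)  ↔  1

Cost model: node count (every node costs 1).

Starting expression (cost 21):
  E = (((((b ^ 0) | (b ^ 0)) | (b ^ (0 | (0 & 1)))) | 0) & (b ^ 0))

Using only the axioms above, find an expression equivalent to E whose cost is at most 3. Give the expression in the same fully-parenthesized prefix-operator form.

(b ^ 0)   [cost 3]

1. [absorb_or →] (0 | (0 & 1))  →  0;  E = (((((b ^ 0) | (b ^ 0)) | (b ^ 0)) | 0) & (b ^ 0))
2. [or_idem →] ((b ^ 0) | (b ^ 0))  →  (b ^ 0);  E = ((((b ^ 0) | (b ^ 0)) | 0) & (b ^ 0))
3. [or_idem →] ((b ^ 0) | (b ^ 0))  →  (b ^ 0);  E = (((b ^ 0) | 0) & (b ^ 0))
4. [or_false →] ((b ^ 0) | 0)  →  (b ^ 0);  E = ((b ^ 0) & (b ^ 0))
5. [and_idem →] ((b ^ 0) & (b ^ 0))  →  (b ^ 0);  cost 3 ≤ 3, done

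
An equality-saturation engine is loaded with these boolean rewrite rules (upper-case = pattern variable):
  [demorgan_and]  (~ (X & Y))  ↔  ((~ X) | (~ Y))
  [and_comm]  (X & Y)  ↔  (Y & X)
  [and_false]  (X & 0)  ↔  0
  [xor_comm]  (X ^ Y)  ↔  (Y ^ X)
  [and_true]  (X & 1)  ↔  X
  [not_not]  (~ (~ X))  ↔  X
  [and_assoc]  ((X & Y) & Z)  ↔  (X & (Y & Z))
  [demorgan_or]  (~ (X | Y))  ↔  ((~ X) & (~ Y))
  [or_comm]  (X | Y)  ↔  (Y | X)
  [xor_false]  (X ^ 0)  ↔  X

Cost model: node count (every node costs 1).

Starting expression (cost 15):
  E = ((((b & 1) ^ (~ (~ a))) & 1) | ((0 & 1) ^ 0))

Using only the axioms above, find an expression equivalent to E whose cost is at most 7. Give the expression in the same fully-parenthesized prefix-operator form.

(1) (~ (~ a))  =[not_not →]=  a    ⊢ ((((b & 1) ^ a) & 1) | ((0 & 1) ^ 0))
(2) (((b & 1) ^ a) & 1)  =[and_true →]=  ((b & 1) ^ a)    ⊢ (((b & 1) ^ a) | ((0 & 1) ^ 0))
(3) (0 & 1)  =[and_true →]=  0    ⊢ (((b & 1) ^ a) | (0 ^ 0))
(4) (b & 1)  =[and_true →]=  b    ⊢ cost 7, within 7

((b ^ a) | (0 ^ 0))   [cost 7]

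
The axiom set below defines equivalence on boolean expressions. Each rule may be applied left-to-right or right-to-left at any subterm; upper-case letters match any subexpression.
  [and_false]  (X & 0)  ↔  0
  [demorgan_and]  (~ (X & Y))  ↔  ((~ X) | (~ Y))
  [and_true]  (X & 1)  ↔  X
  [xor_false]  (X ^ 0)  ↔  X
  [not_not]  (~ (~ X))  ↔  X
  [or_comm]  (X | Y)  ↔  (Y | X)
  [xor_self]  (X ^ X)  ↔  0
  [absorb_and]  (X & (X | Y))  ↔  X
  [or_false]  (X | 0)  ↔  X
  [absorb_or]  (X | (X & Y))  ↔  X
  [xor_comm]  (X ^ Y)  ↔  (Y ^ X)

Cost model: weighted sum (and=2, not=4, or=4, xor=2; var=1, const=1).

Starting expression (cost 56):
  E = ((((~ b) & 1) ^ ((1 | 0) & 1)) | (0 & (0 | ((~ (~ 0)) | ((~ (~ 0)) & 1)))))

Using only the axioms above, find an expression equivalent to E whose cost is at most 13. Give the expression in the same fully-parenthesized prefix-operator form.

((~ b) ^ (1 | 0))   [cost 13]

step 1: absorb_or (→) rewrites ((~ (~ 0)) | ((~ (~ 0)) & 1)) into (~ (~ 0)), now ((((~ b) & 1) ^ ((1 | 0) & 1)) | (0 & (0 | (~ (~ 0)))))
step 2: not_not (→) rewrites (~ (~ 0)) into 0, now ((((~ b) & 1) ^ ((1 | 0) & 1)) | (0 & (0 | 0)))
step 3: and_true (→) rewrites ((~ b) & 1) into (~ b), now (((~ b) ^ ((1 | 0) & 1)) | (0 & (0 | 0)))
step 4: and_true (→) rewrites ((1 | 0) & 1) into (1 | 0), now (((~ b) ^ (1 | 0)) | (0 & (0 | 0)))
step 5: absorb_and (→) rewrites (0 & (0 | 0)) into 0, now (((~ b) ^ (1 | 0)) | 0)
step 6: or_false (→) rewrites (((~ b) ^ (1 | 0)) | 0) into ((~ b) ^ (1 | 0)), reaching cost 13 (bound 13)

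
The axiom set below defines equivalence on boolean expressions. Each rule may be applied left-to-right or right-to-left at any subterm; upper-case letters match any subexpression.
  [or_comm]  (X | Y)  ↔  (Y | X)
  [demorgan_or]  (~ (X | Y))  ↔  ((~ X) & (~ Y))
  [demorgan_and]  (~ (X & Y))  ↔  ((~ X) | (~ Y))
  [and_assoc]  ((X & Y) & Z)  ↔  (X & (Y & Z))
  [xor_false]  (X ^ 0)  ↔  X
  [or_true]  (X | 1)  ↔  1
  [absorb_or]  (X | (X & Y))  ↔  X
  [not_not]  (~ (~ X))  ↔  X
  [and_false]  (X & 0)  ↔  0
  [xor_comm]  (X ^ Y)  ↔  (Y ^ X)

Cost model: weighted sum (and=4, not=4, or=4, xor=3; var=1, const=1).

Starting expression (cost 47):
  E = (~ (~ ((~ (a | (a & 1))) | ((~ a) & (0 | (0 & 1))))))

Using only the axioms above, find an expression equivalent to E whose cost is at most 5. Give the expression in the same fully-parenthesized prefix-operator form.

(~ a)   [cost 5]

(1) (~ (~ ((~ (a | (a & 1))) | ((~ a) & (0 | (0 & 1))))))  =[not_not →]=  ((~ (a | (a & 1))) | ((~ a) & (0 | (0 & 1))))
(2) (0 | (0 & 1))  =[absorb_or →]=  0    ⊢ ((~ (a | (a & 1))) | ((~ a) & 0))
(3) (a | (a & 1))  =[absorb_or →]=  a    ⊢ ((~ a) | ((~ a) & 0))
(4) ((~ a) | ((~ a) & 0))  =[absorb_or →]=  (~ a)    ⊢ cost 5, within 5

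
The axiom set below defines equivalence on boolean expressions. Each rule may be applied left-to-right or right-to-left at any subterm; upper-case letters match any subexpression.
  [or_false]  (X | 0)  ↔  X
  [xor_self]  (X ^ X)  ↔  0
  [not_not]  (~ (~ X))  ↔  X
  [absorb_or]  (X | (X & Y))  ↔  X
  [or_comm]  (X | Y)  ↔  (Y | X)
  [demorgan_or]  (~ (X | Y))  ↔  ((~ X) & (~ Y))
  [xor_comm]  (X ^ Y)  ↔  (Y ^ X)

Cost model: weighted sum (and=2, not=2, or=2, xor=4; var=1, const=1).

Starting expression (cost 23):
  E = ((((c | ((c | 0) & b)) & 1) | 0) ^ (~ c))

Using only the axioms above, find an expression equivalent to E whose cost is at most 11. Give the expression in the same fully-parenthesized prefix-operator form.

((c & 1) ^ (~ c))   [cost 11]

(1) (c | 0)  =[or_false →]=  c    ⊢ ((((c | (c & b)) & 1) | 0) ^ (~ c))
(2) (c | (c & b))  =[absorb_or →]=  c    ⊢ (((c & 1) | 0) ^ (~ c))
(3) ((c & 1) | 0)  =[or_false →]=  (c & 1)    ⊢ cost 11, within 11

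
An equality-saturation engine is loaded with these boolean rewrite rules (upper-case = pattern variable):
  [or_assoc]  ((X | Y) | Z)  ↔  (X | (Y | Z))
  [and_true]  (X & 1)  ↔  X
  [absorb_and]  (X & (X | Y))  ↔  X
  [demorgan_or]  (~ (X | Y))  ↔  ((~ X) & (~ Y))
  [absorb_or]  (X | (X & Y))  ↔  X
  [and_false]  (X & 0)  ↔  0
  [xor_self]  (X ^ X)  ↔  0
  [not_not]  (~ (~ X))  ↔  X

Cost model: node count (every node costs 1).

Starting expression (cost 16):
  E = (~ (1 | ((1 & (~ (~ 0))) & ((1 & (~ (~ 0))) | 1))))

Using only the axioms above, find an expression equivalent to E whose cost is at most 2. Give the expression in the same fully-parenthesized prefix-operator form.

(~ 1)   [cost 2]

(1) ((1 & (~ (~ 0))) & ((1 & (~ (~ 0))) | 1))  =[absorb_and →]=  (1 & (~ (~ 0)))    ⊢ (~ (1 | (1 & (~ (~ 0)))))
(2) (~ (~ 0))  =[not_not →]=  0    ⊢ (~ (1 | (1 & 0)))
(3) (1 | (1 & 0))  =[absorb_or →]=  1    ⊢ cost 2, within 2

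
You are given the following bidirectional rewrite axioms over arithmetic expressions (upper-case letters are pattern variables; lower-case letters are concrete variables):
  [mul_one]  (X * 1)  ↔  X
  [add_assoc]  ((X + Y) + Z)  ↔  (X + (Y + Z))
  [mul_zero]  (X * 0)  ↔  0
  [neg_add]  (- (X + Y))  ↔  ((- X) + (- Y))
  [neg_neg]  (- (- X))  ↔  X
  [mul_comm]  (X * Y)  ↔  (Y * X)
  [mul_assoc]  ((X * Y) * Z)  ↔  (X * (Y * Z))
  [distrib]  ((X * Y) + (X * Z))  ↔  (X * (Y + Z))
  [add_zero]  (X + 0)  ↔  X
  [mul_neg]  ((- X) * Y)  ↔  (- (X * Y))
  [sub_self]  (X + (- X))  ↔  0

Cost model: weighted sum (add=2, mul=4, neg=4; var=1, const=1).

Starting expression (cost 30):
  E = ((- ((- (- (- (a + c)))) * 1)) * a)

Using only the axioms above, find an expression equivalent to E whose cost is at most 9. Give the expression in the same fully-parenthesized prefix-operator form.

((a + c) * a)   [cost 9]

(1) (- (- (- (a + c))))  =[neg_neg →]=  (- (a + c))    ⊢ ((- ((- (a + c)) * 1)) * a)
(2) ((- (a + c)) * 1)  =[mul_one →]=  (- (a + c))    ⊢ ((- (- (a + c))) * a)
(3) (- (- (a + c)))  =[neg_neg →]=  (a + c)    ⊢ cost 9, within 9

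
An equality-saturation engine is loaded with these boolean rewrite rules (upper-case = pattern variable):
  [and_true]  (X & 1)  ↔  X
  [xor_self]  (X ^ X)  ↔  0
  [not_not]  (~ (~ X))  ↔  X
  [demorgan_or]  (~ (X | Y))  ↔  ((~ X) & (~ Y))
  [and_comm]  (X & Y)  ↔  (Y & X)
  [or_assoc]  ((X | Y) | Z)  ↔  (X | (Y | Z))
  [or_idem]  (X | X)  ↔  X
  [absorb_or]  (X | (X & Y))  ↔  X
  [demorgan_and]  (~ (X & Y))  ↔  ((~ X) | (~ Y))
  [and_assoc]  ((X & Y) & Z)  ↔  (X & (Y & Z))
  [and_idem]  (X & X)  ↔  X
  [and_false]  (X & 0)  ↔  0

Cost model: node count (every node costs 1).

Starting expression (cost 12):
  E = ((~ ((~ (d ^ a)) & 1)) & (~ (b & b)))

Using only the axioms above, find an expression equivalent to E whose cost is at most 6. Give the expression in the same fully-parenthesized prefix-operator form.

((d ^ a) & (~ b))   [cost 6]

step 1: and_idem (→) rewrites (b & b) into b, now ((~ ((~ (d ^ a)) & 1)) & (~ b))
step 2: and_true (→) rewrites ((~ (d ^ a)) & 1) into (~ (d ^ a)), now ((~ (~ (d ^ a))) & (~ b))
step 3: not_not (→) rewrites (~ (~ (d ^ a))) into (d ^ a), reaching cost 6 (bound 6)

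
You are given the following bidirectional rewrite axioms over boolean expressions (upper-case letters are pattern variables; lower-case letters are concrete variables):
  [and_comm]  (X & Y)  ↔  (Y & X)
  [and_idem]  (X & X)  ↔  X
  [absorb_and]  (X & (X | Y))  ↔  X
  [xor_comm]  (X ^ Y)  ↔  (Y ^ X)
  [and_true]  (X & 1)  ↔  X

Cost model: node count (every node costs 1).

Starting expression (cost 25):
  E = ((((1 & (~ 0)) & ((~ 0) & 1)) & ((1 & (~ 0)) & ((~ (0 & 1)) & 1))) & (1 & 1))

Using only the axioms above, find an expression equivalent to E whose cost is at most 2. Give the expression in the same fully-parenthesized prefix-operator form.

(1) (0 & 1)  =[and_true →]=  0    ⊢ ((((1 & (~ 0)) & ((~ 0) & 1)) & ((1 & (~ 0)) & ((~ 0) & 1))) & (1 & 1))
(2) (1 & (~ 0))  =[and_comm →]=  ((~ 0) & 1)    ⊢ (((((~ 0) & 1) & ((~ 0) & 1)) & ((1 & (~ 0)) & ((~ 0) & 1))) & (1 & 1))
(3) (1 & (~ 0))  =[and_comm →]=  ((~ 0) & 1)    ⊢ (((((~ 0) & 1) & ((~ 0) & 1)) & (((~ 0) & 1) & ((~ 0) & 1))) & (1 & 1))
(4) ((((~ 0) & 1) & ((~ 0) & 1)) & (((~ 0) & 1) & ((~ 0) & 1)))  =[and_idem →]=  (((~ 0) & 1) & ((~ 0) & 1))    ⊢ ((((~ 0) & 1) & ((~ 0) & 1)) & (1 & 1))
(5) (((~ 0) & 1) & ((~ 0) & 1))  =[and_idem →]=  ((~ 0) & 1)    ⊢ (((~ 0) & 1) & (1 & 1))
(6) (1 & 1)  =[and_true →]=  1    ⊢ (((~ 0) & 1) & 1)
(7) ((~ 0) & 1)  =[and_true →]=  (~ 0)    ⊢ ((~ 0) & 1)
(8) ((~ 0) & 1)  =[and_true →]=  (~ 0)    ⊢ cost 2, within 2

(~ 0)   [cost 2]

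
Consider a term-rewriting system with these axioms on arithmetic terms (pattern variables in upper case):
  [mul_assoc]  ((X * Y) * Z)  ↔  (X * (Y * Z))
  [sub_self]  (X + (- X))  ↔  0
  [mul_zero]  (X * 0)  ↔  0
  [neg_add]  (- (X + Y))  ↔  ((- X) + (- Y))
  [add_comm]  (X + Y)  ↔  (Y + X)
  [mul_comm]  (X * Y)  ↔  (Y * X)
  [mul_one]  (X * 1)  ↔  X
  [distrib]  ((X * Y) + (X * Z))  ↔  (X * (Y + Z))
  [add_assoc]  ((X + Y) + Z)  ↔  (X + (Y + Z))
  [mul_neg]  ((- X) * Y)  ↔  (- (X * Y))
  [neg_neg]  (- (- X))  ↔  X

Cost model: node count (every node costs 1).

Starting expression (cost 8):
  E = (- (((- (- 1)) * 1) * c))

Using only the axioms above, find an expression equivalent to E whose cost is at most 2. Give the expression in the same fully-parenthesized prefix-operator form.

(- c)   [cost 2]

1. [neg_neg →] (- (- 1))  →  1;  E = (- ((1 * 1) * c))
2. [mul_comm →] ((1 * 1) * c)  →  (c * (1 * 1));  E = (- (c * (1 * 1)))
3. [mul_one →] (1 * 1)  →  1;  E = (- (c * 1))
4. [mul_one →] (c * 1)  →  c;  cost 2 ≤ 2, done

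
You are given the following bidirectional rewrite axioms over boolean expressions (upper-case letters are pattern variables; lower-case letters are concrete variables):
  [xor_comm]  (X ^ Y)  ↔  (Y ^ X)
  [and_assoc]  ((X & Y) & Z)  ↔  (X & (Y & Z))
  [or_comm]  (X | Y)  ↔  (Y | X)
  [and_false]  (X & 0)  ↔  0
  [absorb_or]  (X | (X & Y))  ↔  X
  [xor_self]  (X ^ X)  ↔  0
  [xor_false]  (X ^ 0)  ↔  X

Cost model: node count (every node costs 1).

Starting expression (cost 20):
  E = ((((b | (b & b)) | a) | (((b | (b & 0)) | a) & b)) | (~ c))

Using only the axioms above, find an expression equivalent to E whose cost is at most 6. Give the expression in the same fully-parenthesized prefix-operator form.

((b | a) | (~ c))   [cost 6]

step 1: absorb_or (→) rewrites (b | (b & b)) into b, now (((b | a) | (((b | (b & 0)) | a) & b)) | (~ c))
step 2: absorb_or (→) rewrites (b | (b & 0)) into b, now (((b | a) | ((b | a) & b)) | (~ c))
step 3: absorb_or (→) rewrites ((b | a) | ((b | a) & b)) into (b | a), reaching cost 6 (bound 6)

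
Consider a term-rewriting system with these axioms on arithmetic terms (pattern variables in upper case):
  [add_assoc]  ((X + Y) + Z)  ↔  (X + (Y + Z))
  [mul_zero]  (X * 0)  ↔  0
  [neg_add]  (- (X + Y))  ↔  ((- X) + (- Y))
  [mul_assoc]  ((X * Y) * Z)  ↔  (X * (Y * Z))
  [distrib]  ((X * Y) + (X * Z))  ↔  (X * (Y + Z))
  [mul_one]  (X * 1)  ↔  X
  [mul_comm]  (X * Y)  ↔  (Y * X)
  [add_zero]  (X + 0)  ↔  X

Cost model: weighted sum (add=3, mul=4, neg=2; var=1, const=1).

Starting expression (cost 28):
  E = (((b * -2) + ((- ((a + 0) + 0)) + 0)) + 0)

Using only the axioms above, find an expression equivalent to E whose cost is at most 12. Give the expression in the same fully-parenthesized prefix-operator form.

((b * -2) + (- a))   [cost 12]

1. [add_zero →] ((a + 0) + 0)  →  (a + 0);  E = (((b * -2) + ((- (a + 0)) + 0)) + 0)
2. [add_zero →] ((- (a + 0)) + 0)  →  (- (a + 0));  E = (((b * -2) + (- (a + 0))) + 0)
3. [add_zero →] (a + 0)  →  a;  E = (((b * -2) + (- a)) + 0)
4. [add_zero →] (((b * -2) + (- a)) + 0)  →  ((b * -2) + (- a));  cost 12 ≤ 12, done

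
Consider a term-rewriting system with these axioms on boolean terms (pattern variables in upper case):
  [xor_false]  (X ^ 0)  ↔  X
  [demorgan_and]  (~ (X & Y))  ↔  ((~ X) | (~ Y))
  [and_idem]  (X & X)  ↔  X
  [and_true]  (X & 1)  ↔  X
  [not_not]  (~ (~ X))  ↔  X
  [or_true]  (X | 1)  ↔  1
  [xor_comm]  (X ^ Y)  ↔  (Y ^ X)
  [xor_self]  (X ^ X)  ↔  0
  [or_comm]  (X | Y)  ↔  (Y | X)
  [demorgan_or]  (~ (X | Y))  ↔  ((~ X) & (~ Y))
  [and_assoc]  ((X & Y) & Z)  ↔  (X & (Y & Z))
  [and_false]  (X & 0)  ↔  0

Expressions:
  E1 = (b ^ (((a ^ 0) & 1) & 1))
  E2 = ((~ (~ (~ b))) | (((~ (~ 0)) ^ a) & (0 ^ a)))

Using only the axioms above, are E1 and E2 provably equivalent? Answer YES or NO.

NO

The axioms are sound identities: if E1 ↔* E2 then E1 and E2 evaluate identically under any assignment.
Under a=0, b=0: E1 evaluates to 0, E2 to 1. Distinct ⇒ no rewrite sequence connects them.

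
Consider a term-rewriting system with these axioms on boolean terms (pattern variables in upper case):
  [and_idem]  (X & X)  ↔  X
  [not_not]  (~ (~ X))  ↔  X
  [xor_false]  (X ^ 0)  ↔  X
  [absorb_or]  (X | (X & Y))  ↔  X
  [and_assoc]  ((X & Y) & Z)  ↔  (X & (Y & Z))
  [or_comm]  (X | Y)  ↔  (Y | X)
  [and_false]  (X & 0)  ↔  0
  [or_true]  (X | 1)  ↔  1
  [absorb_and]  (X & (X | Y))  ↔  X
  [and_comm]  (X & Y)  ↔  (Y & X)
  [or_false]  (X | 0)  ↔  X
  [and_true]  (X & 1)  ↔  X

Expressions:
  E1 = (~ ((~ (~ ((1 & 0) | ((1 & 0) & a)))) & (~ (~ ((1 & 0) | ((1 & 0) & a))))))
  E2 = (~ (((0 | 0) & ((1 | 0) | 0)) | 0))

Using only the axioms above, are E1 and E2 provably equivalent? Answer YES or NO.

(1) ((~ (~ ((1 & 0) | ((1 & 0) & a)))) & (~ (~ ((1 & 0) | ((1 & 0) & a)))))  =[and_idem →]=  (~ (~ ((1 & 0) | ((1 & 0) & a))))    ⊢ (~ (~ (~ ((1 & 0) | ((1 & 0) & a)))))
(2) ((1 & 0) | ((1 & 0) & a))  =[absorb_or →]=  (1 & 0)    ⊢ (~ (~ (~ (1 & 0))))
(3) (~ (~ (~ (1 & 0))))  =[not_not →]=  (~ (1 & 0))
(4) 1  =[or_false ←]=  (1 | 0)    ⊢ (~ ((1 | 0) & 0))
(5) 1  =[or_false ←]=  (1 | 0)    ⊢ (~ (((1 | 0) | 0) & 0))
(6) 0  =[or_false ←]=  (0 | 0)    ⊢ (~ (((1 | 0) | 0) & (0 | 0)))
(7) (((1 | 0) | 0) & (0 | 0))  =[and_comm →]=  ((0 | 0) & ((1 | 0) | 0))    ⊢ (~ ((0 | 0) & ((1 | 0) | 0)))
(8) ((0 | 0) & ((1 | 0) | 0))  =[or_false ←]=  (((0 | 0) & ((1 | 0) | 0)) | 0)    ⊢ E2

YES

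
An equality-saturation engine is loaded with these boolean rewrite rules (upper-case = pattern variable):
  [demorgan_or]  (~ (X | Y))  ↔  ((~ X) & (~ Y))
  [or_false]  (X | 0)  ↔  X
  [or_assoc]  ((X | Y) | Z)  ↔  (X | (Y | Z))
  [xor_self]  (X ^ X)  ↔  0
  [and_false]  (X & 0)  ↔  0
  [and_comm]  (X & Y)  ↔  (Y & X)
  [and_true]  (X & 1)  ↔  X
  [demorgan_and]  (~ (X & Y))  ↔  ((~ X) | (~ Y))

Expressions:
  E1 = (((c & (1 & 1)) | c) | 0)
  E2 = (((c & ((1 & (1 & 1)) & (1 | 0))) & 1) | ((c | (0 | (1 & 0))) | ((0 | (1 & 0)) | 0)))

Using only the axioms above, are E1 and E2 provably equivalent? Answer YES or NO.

YES

(1) (1 & 1)  =[and_true →]=  1    ⊢ (((c & 1) | c) | 0)
(2) (((c & 1) | c) | 0)  =[or_false →]=  ((c & 1) | c)
(3) 1  =[and_true ←]=  (1 & 1)    ⊢ ((c & (1 & 1)) | c)
(4) 1  =[and_true ←]=  (1 & 1)    ⊢ ((c & (1 & (1 & 1))) | c)
(5) c  =[or_false ←]=  (c | 0)    ⊢ ((c & (1 & (1 & 1))) | (c | 0))
(6) c  =[or_false ←]=  (c | 0)    ⊢ ((c & (1 & (1 & 1))) | ((c | 0) | 0))
(7) 0  =[or_false ←]=  (0 | 0)    ⊢ ((c & (1 & (1 & 1))) | ((c | 0) | (0 | 0)))
(8) (0 | 0)  =[or_false ←]=  ((0 | 0) | 0)    ⊢ ((c & (1 & (1 & 1))) | ((c | 0) | ((0 | 0) | 0)))
(9) (1 & (1 & 1))  =[and_true ←]=  ((1 & (1 & 1)) & 1)    ⊢ ((c & ((1 & (1 & 1)) & 1)) | ((c | 0) | ((0 | 0) | 0)))
(10) 1  =[or_false ←]=  (1 | 0)    ⊢ ((c & ((1 & (1 & 1)) & (1 | 0))) | ((c | 0) | ((0 | 0) | 0)))
(11) 0  =[and_false ←]=  (1 & 0)    ⊢ ((c & ((1 & (1 & 1)) & (1 | 0))) | ((c | 0) | ((0 | (1 & 0)) | 0)))
(12) 0  =[or_false ←]=  (0 | 0)    ⊢ ((c & ((1 & (1 & 1)) & (1 | 0))) | ((c | (0 | 0)) | ((0 | (1 & 0)) | 0)))
(13) 0  =[and_false ←]=  (1 & 0)    ⊢ ((c & ((1 & (1 & 1)) & (1 | 0))) | ((c | (0 | (1 & 0))) | ((0 | (1 & 0)) | 0)))
(14) (c & ((1 & (1 & 1)) & (1 | 0)))  =[and_true ←]=  ((c & ((1 & (1 & 1)) & (1 | 0))) & 1)    ⊢ E2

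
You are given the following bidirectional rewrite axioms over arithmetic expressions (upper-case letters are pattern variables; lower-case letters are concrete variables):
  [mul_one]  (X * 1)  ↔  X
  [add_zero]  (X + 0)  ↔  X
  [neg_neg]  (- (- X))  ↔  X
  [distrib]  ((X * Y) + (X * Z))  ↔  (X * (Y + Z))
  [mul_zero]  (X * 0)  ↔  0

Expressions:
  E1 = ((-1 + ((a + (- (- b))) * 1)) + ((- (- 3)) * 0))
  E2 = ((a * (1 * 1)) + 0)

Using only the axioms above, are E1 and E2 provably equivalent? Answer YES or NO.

NO

The axioms are sound identities: if E1 ↔* E2 then E1 and E2 evaluate identically under any assignment.
Under a=0, b=0: E1 evaluates to -1, E2 to 0. Distinct ⇒ no rewrite sequence connects them.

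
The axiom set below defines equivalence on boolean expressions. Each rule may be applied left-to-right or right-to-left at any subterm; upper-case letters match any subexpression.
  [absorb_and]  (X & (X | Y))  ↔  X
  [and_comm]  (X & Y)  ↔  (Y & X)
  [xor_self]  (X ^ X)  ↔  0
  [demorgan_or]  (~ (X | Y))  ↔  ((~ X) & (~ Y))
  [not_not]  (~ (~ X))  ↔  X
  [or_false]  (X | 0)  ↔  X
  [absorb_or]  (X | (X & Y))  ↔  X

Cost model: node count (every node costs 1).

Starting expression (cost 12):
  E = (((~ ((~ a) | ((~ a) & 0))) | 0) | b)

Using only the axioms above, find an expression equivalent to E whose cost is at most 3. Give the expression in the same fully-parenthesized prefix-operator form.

(a | b)   [cost 3]

(1) ((~ ((~ a) | ((~ a) & 0))) | 0)  =[or_false →]=  (~ ((~ a) | ((~ a) & 0)))    ⊢ ((~ ((~ a) | ((~ a) & 0))) | b)
(2) ((~ a) | ((~ a) & 0))  =[absorb_or →]=  (~ a)    ⊢ ((~ (~ a)) | b)
(3) (~ (~ a))  =[not_not →]=  a    ⊢ cost 3, within 3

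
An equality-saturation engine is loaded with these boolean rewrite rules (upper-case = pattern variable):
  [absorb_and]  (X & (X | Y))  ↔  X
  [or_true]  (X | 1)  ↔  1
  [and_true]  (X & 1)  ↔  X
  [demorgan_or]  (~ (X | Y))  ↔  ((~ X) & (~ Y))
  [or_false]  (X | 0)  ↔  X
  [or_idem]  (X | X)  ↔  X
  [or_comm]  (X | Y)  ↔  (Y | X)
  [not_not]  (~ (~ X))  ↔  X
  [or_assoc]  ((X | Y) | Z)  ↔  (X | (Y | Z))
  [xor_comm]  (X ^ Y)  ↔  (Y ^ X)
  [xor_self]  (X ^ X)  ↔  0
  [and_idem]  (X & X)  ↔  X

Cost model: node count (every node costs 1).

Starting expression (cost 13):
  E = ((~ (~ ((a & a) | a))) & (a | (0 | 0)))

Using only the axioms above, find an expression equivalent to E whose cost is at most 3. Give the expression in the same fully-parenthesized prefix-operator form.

(a & a)   [cost 3]

(1) (~ (~ ((a & a) | a)))  =[not_not →]=  ((a & a) | a)    ⊢ (((a & a) | a) & (a | (0 | 0)))
(2) (0 | 0)  =[or_idem →]=  0    ⊢ (((a & a) | a) & (a | 0))
(3) (a & a)  =[and_idem →]=  a    ⊢ ((a | a) & (a | 0))
(4) (a | a)  =[or_idem →]=  a    ⊢ (a & (a | 0))
(5) (a | 0)  =[or_false →]=  a    ⊢ cost 3, within 3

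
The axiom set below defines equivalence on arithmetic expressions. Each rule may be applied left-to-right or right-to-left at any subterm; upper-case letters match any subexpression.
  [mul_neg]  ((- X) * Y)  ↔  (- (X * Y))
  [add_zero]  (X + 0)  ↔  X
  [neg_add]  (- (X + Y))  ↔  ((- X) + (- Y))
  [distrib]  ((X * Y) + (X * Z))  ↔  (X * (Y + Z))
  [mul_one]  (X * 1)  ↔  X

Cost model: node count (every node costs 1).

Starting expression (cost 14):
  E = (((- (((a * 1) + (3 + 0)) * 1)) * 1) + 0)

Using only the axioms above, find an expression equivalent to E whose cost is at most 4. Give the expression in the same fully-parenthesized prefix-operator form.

(- (a + 3))   [cost 4]

(1) (((a * 1) + (3 + 0)) * 1)  =[mul_one →]=  ((a * 1) + (3 + 0))    ⊢ (((- ((a * 1) + (3 + 0))) * 1) + 0)
(2) (3 + 0)  =[add_zero →]=  3    ⊢ (((- ((a * 1) + 3)) * 1) + 0)
(3) (((- ((a * 1) + 3)) * 1) + 0)  =[add_zero →]=  ((- ((a * 1) + 3)) * 1)
(4) (a * 1)  =[mul_one →]=  a    ⊢ ((- (a + 3)) * 1)
(5) ((- (a + 3)) * 1)  =[mul_one →]=  (- (a + 3))    ⊢ cost 4, within 4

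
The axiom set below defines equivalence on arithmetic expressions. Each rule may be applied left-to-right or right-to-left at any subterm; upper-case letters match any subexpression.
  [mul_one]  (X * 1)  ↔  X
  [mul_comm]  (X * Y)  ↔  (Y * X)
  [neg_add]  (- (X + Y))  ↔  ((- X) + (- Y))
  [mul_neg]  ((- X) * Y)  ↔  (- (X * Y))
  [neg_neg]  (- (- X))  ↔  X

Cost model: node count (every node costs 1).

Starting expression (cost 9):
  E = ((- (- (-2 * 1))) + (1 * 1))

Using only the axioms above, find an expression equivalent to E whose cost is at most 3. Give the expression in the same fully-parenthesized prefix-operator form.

1. [mul_one →] (1 * 1)  →  1;  E = ((- (- (-2 * 1))) + 1)
2. [mul_one →] (-2 * 1)  →  -2;  E = ((- (- -2)) + 1)
3. [neg_neg →] (- (- -2))  →  -2;  cost 3 ≤ 3, done

(-2 + 1)   [cost 3]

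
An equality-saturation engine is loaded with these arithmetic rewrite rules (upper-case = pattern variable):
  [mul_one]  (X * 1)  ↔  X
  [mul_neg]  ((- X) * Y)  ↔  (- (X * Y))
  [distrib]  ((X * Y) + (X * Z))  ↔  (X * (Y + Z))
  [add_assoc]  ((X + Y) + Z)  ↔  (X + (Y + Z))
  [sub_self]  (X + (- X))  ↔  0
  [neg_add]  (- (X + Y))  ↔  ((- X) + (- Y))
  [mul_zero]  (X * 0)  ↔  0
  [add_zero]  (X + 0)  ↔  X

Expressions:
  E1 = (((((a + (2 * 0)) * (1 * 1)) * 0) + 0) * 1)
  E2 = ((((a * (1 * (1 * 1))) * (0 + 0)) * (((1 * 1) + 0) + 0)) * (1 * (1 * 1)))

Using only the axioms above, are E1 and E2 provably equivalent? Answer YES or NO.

(1) (2 * 0)  =[mul_zero →]=  0    ⊢ (((((a + 0) * (1 * 1)) * 0) + 0) * 1)
(2) (((((a + 0) * (1 * 1)) * 0) + 0) * 1)  =[mul_one →]=  ((((a + 0) * (1 * 1)) * 0) + 0)
(3) (a + 0)  =[add_zero →]=  a    ⊢ (((a * (1 * 1)) * 0) + 0)
(4) (((a * (1 * 1)) * 0) + 0)  =[add_zero →]=  ((a * (1 * 1)) * 0)
(5) (1 * 1)  =[mul_one →]=  1    ⊢ ((a * 1) * 0)
(6) ((a * 1) * 0)  =[mul_one ←]=  (((a * 1) * 0) * 1)
(7) 1  =[mul_one ←]=  (1 * 1)    ⊢ (((a * (1 * 1)) * 0) * 1)
(8) (((a * (1 * 1)) * 0) * 1)  =[mul_one ←]=  ((((a * (1 * 1)) * 0) * 1) * 1)
(9) 1  =[add_zero ←]=  (1 + 0)    ⊢ ((((a * (1 * 1)) * 0) * (1 + 0)) * 1)
(10) 1  =[mul_one ←]=  (1 * 1)    ⊢ ((((a * (1 * 1)) * 0) * (1 + 0)) * (1 * 1))
(11) 1  =[mul_one ←]=  (1 * 1)    ⊢ ((((a * (1 * 1)) * 0) * ((1 * 1) + 0)) * (1 * 1))
(12) 1  =[mul_one ←]=  (1 * 1)    ⊢ ((((a * (1 * 1)) * 0) * ((1 * 1) + 0)) * (1 * (1 * 1)))
(13) (1 * 1)  =[add_zero ←]=  ((1 * 1) + 0)    ⊢ ((((a * (1 * 1)) * 0) * (((1 * 1) + 0) + 0)) * (1 * (1 * 1)))
(14) 0  =[add_zero ←]=  (0 + 0)    ⊢ ((((a * (1 * 1)) * (0 + 0)) * (((1 * 1) + 0) + 0)) * (1 * (1 * 1)))
(15) 1  =[mul_one ←]=  (1 * 1)    ⊢ E2

YES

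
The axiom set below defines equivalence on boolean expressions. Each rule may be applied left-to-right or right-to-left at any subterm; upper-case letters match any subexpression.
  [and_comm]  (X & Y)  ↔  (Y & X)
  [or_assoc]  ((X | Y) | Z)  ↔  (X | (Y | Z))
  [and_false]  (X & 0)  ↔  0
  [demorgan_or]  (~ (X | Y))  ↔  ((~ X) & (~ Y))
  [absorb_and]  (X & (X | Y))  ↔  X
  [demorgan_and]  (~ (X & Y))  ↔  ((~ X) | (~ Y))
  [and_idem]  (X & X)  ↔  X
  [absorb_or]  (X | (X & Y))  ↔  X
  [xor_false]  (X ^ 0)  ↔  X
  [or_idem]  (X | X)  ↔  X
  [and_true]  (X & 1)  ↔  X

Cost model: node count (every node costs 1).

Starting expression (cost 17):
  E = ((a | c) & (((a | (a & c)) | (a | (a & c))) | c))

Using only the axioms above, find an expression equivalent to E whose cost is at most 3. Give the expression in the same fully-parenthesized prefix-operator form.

(a | c)   [cost 3]

step 1: or_idem (→) rewrites ((a | (a & c)) | (a | (a & c))) into (a | (a & c)), now ((a | c) & ((a | (a & c)) | c))
step 2: absorb_or (→) rewrites (a | (a & c)) into a, now ((a | c) & (a | c))
step 3: and_idem (→) rewrites ((a | c) & (a | c)) into (a | c), reaching cost 3 (bound 3)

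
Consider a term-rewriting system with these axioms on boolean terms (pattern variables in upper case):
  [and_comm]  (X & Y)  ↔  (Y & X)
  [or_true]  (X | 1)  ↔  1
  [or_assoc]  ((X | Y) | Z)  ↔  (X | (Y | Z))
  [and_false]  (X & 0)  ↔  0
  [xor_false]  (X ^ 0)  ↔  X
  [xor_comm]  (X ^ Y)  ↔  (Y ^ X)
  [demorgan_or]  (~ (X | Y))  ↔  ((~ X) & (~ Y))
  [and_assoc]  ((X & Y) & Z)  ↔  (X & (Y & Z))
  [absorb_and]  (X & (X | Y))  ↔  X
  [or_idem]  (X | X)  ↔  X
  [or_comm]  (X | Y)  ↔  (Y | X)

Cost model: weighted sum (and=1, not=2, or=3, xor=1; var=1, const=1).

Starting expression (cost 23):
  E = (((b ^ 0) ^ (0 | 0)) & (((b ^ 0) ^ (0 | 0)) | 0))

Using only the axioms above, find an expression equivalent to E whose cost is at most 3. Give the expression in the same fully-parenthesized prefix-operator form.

(b ^ 0)   [cost 3]

(1) (((b ^ 0) ^ (0 | 0)) & (((b ^ 0) ^ (0 | 0)) | 0))  =[absorb_and →]=  ((b ^ 0) ^ (0 | 0))
(2) (0 | 0)  =[or_idem →]=  0    ⊢ ((b ^ 0) ^ 0)
(3) (b ^ 0)  =[xor_false →]=  b    ⊢ cost 3, within 3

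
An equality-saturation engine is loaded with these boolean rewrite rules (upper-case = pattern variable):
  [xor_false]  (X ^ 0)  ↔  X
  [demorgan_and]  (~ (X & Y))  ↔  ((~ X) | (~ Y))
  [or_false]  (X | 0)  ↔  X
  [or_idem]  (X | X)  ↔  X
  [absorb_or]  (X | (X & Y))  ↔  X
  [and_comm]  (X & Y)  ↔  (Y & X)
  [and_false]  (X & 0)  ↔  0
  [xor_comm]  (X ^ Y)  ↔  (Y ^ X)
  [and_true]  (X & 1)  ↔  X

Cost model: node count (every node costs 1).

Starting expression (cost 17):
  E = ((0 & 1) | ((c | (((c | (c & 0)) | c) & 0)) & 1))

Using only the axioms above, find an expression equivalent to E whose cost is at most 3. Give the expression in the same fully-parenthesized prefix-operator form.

step 1: absorb_or (→) rewrites (c | (c & 0)) into c, now ((0 & 1) | ((c | ((c | c) & 0)) & 1))
step 2: or_idem (→) rewrites (c | c) into c, now ((0 & 1) | ((c | (c & 0)) & 1))
step 3: and_true (→) rewrites ((c | (c & 0)) & 1) into (c | (c & 0)), now ((0 & 1) | (c | (c & 0)))
step 4: absorb_or (→) rewrites (c | (c & 0)) into c, now ((0 & 1) | c)
step 5: and_true (→) rewrites (0 & 1) into 0, reaching cost 3 (bound 3)

(0 | c)   [cost 3]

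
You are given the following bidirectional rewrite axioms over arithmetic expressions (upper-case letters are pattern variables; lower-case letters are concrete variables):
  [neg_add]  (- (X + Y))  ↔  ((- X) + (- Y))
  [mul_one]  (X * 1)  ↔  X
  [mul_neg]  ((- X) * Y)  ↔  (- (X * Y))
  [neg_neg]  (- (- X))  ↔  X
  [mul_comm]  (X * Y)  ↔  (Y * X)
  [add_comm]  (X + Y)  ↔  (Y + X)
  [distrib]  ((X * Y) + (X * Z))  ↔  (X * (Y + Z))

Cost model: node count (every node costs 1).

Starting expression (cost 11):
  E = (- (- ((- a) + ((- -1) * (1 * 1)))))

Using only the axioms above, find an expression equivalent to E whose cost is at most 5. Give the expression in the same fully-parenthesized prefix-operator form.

step 1: mul_one (→) rewrites (1 * 1) into 1, now (- (- ((- a) + ((- -1) * 1))))
step 2: neg_neg (→) rewrites (- (- ((- a) + ((- -1) * 1)))) into ((- a) + ((- -1) * 1))
step 3: mul_one (→) rewrites ((- -1) * 1) into (- -1), reaching cost 5 (bound 5)

((- a) + (- -1))   [cost 5]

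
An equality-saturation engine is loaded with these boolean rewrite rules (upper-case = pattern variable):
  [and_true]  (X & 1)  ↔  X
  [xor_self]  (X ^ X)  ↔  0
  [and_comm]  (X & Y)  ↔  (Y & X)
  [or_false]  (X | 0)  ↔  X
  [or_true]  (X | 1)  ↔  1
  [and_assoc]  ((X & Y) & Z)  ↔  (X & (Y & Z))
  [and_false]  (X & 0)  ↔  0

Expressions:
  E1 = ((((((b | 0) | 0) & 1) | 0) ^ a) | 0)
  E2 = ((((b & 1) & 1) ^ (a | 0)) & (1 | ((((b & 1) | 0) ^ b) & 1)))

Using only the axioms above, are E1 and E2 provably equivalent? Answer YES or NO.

YES

(1) ((((((b | 0) | 0) & 1) | 0) ^ a) | 0)  =[or_false →]=  (((((b | 0) | 0) & 1) | 0) ^ a)
(2) (b | 0)  =[or_false →]=  b    ⊢ ((((b | 0) & 1) | 0) ^ a)
(3) ((b | 0) & 1)  =[and_true →]=  (b | 0)    ⊢ (((b | 0) | 0) ^ a)
(4) (b | 0)  =[or_false →]=  b    ⊢ ((b | 0) ^ a)
(5) (b | 0)  =[or_false →]=  b    ⊢ (b ^ a)
(6) b  =[and_true ←]=  (b & 1)    ⊢ ((b & 1) ^ a)
(7) (b & 1)  =[and_true ←]=  ((b & 1) & 1)    ⊢ (((b & 1) & 1) ^ a)
(8) (b & 1)  =[and_comm →]=  (1 & b)    ⊢ (((1 & b) & 1) ^ a)
(9) (((1 & b) & 1) ^ a)  =[and_true ←]=  ((((1 & b) & 1) ^ a) & 1)
(10) a  =[or_false ←]=  (a | 0)    ⊢ ((((1 & b) & 1) ^ (a | 0)) & 1)
(11) 1  =[or_false ←]=  (1 | 0)    ⊢ ((((1 & b) & 1) ^ (a | 0)) & (1 | 0))
(12) 0  =[xor_self ←]=  (b ^ b)    ⊢ ((((1 & b) & 1) ^ (a | 0)) & (1 | (b ^ b)))
(13) (b ^ b)  =[and_true ←]=  ((b ^ b) & 1)    ⊢ ((((1 & b) & 1) ^ (a | 0)) & (1 | ((b ^ b) & 1)))
(14) b  =[or_false ←]=  (b | 0)    ⊢ ((((1 & b) & 1) ^ (a | 0)) & (1 | (((b | 0) ^ b) & 1)))
(15) (1 & b)  =[and_comm →]=  (b & 1)    ⊢ ((((b & 1) & 1) ^ (a | 0)) & (1 | (((b | 0) ^ b) & 1)))
(16) b  =[and_true ←]=  (b & 1)    ⊢ E2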